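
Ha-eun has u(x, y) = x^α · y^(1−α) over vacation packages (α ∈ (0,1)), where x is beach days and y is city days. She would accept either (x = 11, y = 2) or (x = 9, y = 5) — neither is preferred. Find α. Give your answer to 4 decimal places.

Indifference: 11^α · 2^(1−α) = 9^α · 5^(1−α).
Rearrange to (11/9)^α = (5/2)^(1−α) and take logs: α·0.2006707 = (1−α)·0.9162907.
So α/(1−α) = (0.9162907)/(0.2006707) = 4.5661409, and α = 4.5661409/5.5661409 ≈ 0.8203.

α ≈ 0.8203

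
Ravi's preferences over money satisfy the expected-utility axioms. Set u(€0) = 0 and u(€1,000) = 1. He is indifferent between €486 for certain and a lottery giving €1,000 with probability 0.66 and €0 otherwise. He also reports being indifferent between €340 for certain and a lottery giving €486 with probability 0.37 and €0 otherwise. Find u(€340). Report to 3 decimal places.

The first gamble pins u(€486): it must equal 0.66·1 + 0.34·0 = 0.66.
Chaining: u(€340) = 0.37·0.66 + 0.63·0.00 = 0.2442.

0.244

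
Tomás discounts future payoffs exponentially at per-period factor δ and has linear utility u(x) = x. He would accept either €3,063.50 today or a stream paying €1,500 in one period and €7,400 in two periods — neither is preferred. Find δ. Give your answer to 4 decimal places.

δ ≈ 0.5500

The stream is worth 1500δ + 7400δ² today, so 1500δ + 7400δ² = 3063.50.
So 7400δ² + 1500δ − 3063.50 = 0.
By the quadratic formula (taking the positive root), δ = (−1500 + √92929600.00) / 14800 ≈ 0.5500.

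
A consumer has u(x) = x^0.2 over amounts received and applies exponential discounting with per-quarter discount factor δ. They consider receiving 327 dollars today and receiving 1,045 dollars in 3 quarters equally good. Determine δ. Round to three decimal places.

Indifference means u(327) = δ^3 · u(1045), so δ^3 = u(327)/u(1045).
With u(x) = x^0.2: δ^3 = 327^0.2/1045^0.2 = (327/1045)^0.2 = 0.79266.
Hence δ = (0.79266)^(1/3) = 0.92547.

δ ≈ 0.925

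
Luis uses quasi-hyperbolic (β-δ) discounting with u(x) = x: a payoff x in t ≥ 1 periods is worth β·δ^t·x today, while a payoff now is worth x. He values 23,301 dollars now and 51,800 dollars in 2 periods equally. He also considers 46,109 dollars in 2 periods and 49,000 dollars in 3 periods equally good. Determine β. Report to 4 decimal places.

The second indifference involves only future payoffs, so β cancels: β·δ^2·46109 = β·δ^3·49000, giving δ = 46109/49000 = 0.94100.
The first indifference: 23301 = β·δ^2·51800, so β = 23301/(δ^2·51800) = 23301/(0.88548·51800) ≈ 0.5080.

β ≈ 0.5080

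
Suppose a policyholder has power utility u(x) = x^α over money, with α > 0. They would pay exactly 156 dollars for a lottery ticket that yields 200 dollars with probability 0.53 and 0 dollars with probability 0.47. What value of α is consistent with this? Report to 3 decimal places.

α ≈ 2.555

Since u(0) = 0, the lottery's EU is 0.53·200^α.
Setting u(156) equal to that: 156^α = 0.53·200^α ⇒ (156/200)^α = 0.53.
Taking logs: α·ln(156/200) = ln(0.53), so α = -0.634878 / -0.248461 ≈ 2.555.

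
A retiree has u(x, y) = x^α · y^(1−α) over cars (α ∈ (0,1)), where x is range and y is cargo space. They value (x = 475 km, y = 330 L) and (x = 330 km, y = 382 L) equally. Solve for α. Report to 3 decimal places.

Set the two utilities equal: 475^α·330^(1−α) = 330^α·382^(1−α).
Rearrange to (475/330)^α = (382/330)^(1−α) and take logs: α·0.364222 = (1−α)·0.146328.
Thus α·(0.510550) = 0.146328, so α = 0.146328/0.510550 ≈ 0.287.

α ≈ 0.287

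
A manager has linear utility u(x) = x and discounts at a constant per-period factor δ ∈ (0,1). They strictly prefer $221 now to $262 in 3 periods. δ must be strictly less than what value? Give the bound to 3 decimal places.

δ < 0.945

Under u(x) = x this choice says 221 > δ^3·262.
Dividing by 262: δ^3 < 0.84351. Both sides are positive, so the cube root keeps the direction.
δ < (221/262)^(1/3) ≈ 0.945.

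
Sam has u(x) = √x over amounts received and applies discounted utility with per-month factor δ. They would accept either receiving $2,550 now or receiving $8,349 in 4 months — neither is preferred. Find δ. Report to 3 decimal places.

δ ≈ 0.862

The payoff in 4 months is discounted by δ^4, so u(2550) = δ^4·u(8349) and δ^4 = u(2550)/u(8349).
Since u(x) = √x, δ^4 = √(2550/8349) = 0.55265.
So δ = 0.55265^(1/4) ≈ 0.862.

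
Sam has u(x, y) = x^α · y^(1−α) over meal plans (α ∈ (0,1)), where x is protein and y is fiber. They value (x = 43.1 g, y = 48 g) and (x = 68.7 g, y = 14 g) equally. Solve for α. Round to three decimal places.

α ≈ 0.725

Indifference: 43.1^α · 48^(1−α) = 68.7^α · 14^(1−α).
(43.1/68.7)^α = (14/48)^(1−α); take logs: α·ln(43.1/68.7) = (1−α)·ln(14/48), i.e. α·-0.466226 = (1−α)·-1.232144.
So α/(1−α) = (-1.232144)/(-0.466226) = 2.642804, and α = 2.642804/3.642804 ≈ 0.725.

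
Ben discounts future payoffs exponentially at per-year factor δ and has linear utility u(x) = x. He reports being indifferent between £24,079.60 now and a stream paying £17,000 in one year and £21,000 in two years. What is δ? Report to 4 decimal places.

δ ≈ 0.7400

Present value of the stream is 17000·δ + 21000·δ². Indifference gives 17000δ + 21000δ² = 24079.60.
Rearranged: 21000δ² + 17000δ − 24079.60 = 0.
By the quadratic formula (taking the positive root), δ = (−17000 + √2311686400.00) / 42000 ≈ 0.7400.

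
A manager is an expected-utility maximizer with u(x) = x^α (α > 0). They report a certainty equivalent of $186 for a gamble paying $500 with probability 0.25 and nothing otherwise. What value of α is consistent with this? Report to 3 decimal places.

α ≈ 1.402

EU(lottery) = 0.25·500^α + 0.75·0 = 0.25·500^α.
Indifference: 186^α = 0.25·500^α, so (186/500)^α = 0.25.
α = ln(0.25) / ln(186/500) = -1.386294/-0.988861 ≈ 1.402.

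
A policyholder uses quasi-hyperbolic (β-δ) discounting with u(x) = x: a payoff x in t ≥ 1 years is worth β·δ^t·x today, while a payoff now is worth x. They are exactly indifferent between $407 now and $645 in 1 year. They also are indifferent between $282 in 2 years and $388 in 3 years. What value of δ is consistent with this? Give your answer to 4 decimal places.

The second indifference involves only future payoffs, so β cancels: β·δ^2·282 = β·δ^3·388, giving δ = 282/388 = 0.72680.

δ ≈ 0.7268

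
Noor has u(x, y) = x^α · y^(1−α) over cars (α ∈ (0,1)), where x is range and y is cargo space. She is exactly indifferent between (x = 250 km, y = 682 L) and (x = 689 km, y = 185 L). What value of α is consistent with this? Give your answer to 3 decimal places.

Indifference: 250^α · 682^(1−α) = 689^α · 185^(1−α).
Rearrange to (250/689)^α = (185/682)^(1−α) and take logs: α·-1.013780 = (1−α)·-1.304674.
So α/(1−α) = (-1.304674)/(-1.013780) = 1.286940, and α = 1.286940/2.286940 ≈ 0.563.

α ≈ 0.563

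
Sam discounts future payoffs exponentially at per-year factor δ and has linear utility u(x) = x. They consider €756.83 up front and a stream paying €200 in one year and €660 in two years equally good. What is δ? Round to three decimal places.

Present value of the stream is 200·δ + 660·δ². Indifference gives 200δ + 660δ² = 756.83.
That is, 660δ² + 200δ − 756.83 = 0, a quadratic in δ.
By the quadratic formula (taking the positive root), δ = (−200 + √2038031.20) / 1320 ≈ 0.930.

δ ≈ 0.930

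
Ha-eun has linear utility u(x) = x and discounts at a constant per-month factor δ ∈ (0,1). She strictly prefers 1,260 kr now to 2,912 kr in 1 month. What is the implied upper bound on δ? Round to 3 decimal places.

Under u(x) = x this choice says 1260 > δ·2912.
Dividing through by 2912 gives δ < 0.43269.

δ < 0.433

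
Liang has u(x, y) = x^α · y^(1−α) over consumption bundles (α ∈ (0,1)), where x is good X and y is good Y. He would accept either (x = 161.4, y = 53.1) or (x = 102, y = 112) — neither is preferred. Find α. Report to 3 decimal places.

Set the two utilities equal: 161.4^α·53.1^(1−α) = 102^α·112^(1−α).
(161.4/102)^α = (112/53.1)^(1−α); take logs: α·ln(161.4/102) = (1−α)·ln(112/53.1), i.e. α·0.458913 = (1−α)·0.746322.
Thus α·(1.205235) = 0.746322, so α = 0.746322/1.205235 ≈ 0.619.

α ≈ 0.619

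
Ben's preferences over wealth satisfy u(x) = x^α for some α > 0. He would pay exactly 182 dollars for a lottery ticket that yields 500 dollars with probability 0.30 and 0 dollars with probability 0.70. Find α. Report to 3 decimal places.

Since u(0) = 0, the lottery's EU is 0.30·500^α.
Equating: 182^α = 0.30·500^α, i.e. 0.3640^α = 0.30.
Take logs: α = ln 0.30 / ln(182/500) ≈ 1.19134.

α ≈ 1.191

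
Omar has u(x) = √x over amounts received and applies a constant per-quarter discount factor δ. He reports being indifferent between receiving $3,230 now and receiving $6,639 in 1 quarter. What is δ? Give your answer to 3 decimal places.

Equating discounted utilities: u(3230) = δ·u(6639) ⇒ δ = u(3230)/u(6639).
With u(x) = √x: δ = √3230/√6639 = √(3230/6639) = 0.69751.

δ ≈ 0.698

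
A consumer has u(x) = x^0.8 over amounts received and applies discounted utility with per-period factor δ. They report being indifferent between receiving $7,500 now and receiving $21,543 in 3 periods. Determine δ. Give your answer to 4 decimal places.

Equating discounted utilities: u(7500) = δ^3·u(21543) ⇒ δ^3 = u(7500)/u(21543).
With u(x) = x^0.8: δ^3 = 7500^0.8/21543^0.8 = (7500/21543)^0.8 = 0.42994.
Hence δ = (0.42994)^(1/3) = 0.754747.

δ ≈ 0.7547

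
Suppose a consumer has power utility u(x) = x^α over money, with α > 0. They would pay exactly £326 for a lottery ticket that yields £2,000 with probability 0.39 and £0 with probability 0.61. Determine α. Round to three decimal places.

Since u(0) = 0, the lottery's EU is 0.39·2000^α.
Setting u(326) equal to that: 326^α = 0.39·2000^α ⇒ (326/2000)^α = 0.39.
α = ln(0.39) / ln(326/2000) = -0.941609/-1.814005 ≈ 0.519.

α ≈ 0.519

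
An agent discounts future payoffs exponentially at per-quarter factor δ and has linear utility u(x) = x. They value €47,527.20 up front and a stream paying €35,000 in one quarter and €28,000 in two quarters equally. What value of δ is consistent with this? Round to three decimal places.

δ ≈ 0.820

Equating present values: 47527.20 = 35000δ + 28000δ².
Rearranged: 28000δ² + 35000δ − 47527.20 = 0.
The positive root is δ = [−35000 + √(35000² + 4·28000·47527.20)] / (2·28000) = (−35000 + 80920.000)/56000 ≈ 0.820.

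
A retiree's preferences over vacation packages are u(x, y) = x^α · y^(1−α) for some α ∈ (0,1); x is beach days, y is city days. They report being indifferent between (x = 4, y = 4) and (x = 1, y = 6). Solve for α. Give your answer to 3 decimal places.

The Cobb–Douglas utilities coincide, so 4^α·4^(1−α) = 1^α·6^(1−α).
Rearrange to (4/1)^α = (6/4)^(1−α) and take logs: α·1.386294 = (1−α)·0.405465.
Thus α·(1.791759) = 0.405465, so α = 0.405465/1.791759 ≈ 0.226.

α ≈ 0.226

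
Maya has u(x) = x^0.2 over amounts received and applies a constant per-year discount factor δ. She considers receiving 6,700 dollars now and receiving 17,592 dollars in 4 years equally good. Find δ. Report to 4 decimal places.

The payoff in 4 years is discounted by δ^4, so u(6700) = δ^4·u(17592) and δ^4 = u(6700)/u(17592).
With u(x) = x^0.2: δ^4 = 6700^0.2/17592^0.2 = (6700/17592)^0.2 = 0.82443.
So δ = 0.82443^(1/4) ≈ 0.9529.

δ ≈ 0.9529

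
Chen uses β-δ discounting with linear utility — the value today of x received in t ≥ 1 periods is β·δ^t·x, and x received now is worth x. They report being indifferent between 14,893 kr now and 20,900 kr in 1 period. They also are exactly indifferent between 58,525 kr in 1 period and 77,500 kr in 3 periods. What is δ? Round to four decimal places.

δ ≈ 0.8690

Both payoffs in the second observation are in the future, so β drops out: δ^1·58525 = δ^3·77500 ⇒ δ^2 = 58525/77500 = 0.75516, so δ = 0.86900.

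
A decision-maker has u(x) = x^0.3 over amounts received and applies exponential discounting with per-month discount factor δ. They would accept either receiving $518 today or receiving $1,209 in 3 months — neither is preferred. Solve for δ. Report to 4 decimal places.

Equating discounted utilities: u(518) = δ^3·u(1209) ⇒ δ^3 = u(518)/u(1209).
Since u(x) = x^0.3, δ^3 = (518/1209)^0.3 = 0.42845^0.3 = 0.77548.
Taking the cube root: δ = 0.77548^(1/3) ≈ 0.9187.

δ ≈ 0.9187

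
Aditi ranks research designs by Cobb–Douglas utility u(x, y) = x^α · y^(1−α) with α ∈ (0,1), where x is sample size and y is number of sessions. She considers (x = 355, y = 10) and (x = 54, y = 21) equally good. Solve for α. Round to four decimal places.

Indifference: 355^α · 10^(1−α) = 54^α · 21^(1−α).
Taking logs: α·ln 355 + (1−α)·ln 10 = α·ln 54 + (1−α)·ln 21, i.e. α·1.8831337 = (1−α)·0.7419373.
So α/(1−α) = (0.7419373)/(1.8831337) = 0.3939908, and α = 0.3939908/1.3939908 ≈ 0.2826.

α ≈ 0.2826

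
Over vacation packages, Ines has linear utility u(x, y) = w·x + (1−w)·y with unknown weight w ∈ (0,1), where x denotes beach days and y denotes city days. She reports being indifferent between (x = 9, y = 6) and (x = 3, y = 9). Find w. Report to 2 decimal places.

w = 0.33

u(9,6) = u(3,9) means w·9 + (1−w)·6 = w·3 + (1−w)·9.
w·(9−3) = (1−w)·(9−6), i.e. w·6 = (1−w)·3.
So w/(1−w) = 3/6 = 0.5000, giving w = 3/(6+3) = 0.33.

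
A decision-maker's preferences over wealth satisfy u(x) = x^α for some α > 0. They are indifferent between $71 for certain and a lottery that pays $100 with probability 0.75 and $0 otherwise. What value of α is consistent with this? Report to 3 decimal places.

α ≈ 0.840

EU(lottery) = 0.75·100^α + 0.25·0 = 0.75·100^α.
Equating: 71^α = 0.75·100^α, i.e. 0.7100^α = 0.75.
Take logs: α = ln 0.75 / ln(71/100) ≈ 0.83997.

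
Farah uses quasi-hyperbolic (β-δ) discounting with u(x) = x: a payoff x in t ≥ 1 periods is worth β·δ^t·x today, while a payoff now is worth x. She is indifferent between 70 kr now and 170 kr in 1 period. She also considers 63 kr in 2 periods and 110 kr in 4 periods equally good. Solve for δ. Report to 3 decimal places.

The second indifference involves only future payoffs, so β cancels: β·δ^2·63 = β·δ^4·110, giving δ^2 = 63/110 = 0.57273, so δ = 0.75679.

δ ≈ 0.757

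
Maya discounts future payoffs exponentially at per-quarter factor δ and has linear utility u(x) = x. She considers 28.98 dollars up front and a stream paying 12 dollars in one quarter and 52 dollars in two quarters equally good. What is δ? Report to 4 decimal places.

Present value of the stream is 12·δ + 52·δ². Indifference gives 12δ + 52δ² = 28.98.
So 52δ² + 12δ − 28.98 = 0.
By the quadratic formula (taking the positive root), δ = (−12 + √6171.84) / 104 ≈ 0.6400.

δ ≈ 0.6400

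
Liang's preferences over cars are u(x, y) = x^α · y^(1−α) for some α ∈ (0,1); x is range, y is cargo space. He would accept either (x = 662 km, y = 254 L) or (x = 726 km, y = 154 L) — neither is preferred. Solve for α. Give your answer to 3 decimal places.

Set the two utilities equal: 662^α·254^(1−α) = 726^α·154^(1−α).
Rearrange to (662/726)^α = (154/254)^(1−α) and take logs: α·-0.092284 = (1−α)·-0.500382.
Thus α·(-0.592666) = -0.500382, so α = -0.500382/-0.592666 ≈ 0.844.

α ≈ 0.844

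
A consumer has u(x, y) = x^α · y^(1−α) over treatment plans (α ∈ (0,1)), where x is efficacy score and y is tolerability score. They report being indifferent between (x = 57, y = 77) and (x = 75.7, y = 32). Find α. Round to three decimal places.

The Cobb–Douglas utilities coincide, so 57^α·77^(1−α) = 75.7^α·32^(1−α).
Rearrange to (57/75.7)^α = (32/77)^(1−α) and take logs: α·-0.283727 = (1−α)·-0.878070.
Thus α·(-1.161797) = -0.878070, so α = -0.878070/-1.161797 ≈ 0.756.

α ≈ 0.756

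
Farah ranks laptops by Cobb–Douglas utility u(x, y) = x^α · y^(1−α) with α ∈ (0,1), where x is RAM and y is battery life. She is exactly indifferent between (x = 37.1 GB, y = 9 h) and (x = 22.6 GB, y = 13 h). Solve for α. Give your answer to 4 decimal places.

Set the two utilities equal: 37.1^α·9^(1−α) = 22.6^α·13^(1−α).
(37.1/22.6)^α = (13/9)^(1−α); take logs: α·ln(37.1/22.6) = (1−α)·ln(13/9), i.e. α·0.4956671 = (1−α)·0.3677248.
With A = 0.4956671 and B = 0.3677248: α·A = (1−α)·B, so α = B/(A+B) = 0.3677248/0.8633919 ≈ 0.4259.

α ≈ 0.4259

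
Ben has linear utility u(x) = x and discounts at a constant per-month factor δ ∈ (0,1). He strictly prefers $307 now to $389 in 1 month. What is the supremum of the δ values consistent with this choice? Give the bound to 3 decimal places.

Comparing present values: 307 > δ·389.
So δ < 307/389 = 0.78920.

δ < 0.789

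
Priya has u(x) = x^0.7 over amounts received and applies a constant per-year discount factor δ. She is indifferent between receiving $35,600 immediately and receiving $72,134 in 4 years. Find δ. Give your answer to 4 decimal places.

The payoff in 4 years is discounted by δ^4, so u(35600) = δ^4·u(72134) and δ^4 = u(35600)/u(72134).
With u(x) = x^0.7: δ^4 = 35600^0.7/72134^0.7 = (35600/72134)^0.7 = 0.60998.
Hence δ = (0.60998)^(1/4) = 0.883750.

δ ≈ 0.8837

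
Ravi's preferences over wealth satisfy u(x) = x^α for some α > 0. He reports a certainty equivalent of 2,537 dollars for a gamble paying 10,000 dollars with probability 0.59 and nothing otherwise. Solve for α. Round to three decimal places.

EU(lottery) = 0.59·10000^α + 0.41·0 = 0.59·10000^α.
Setting u(2537) equal to that: 2537^α = 0.59·10000^α ⇒ (2537/10000)^α = 0.59.
Take logs: α = ln 0.59 / ln(2537/10000) ≈ 0.38468.

α ≈ 0.385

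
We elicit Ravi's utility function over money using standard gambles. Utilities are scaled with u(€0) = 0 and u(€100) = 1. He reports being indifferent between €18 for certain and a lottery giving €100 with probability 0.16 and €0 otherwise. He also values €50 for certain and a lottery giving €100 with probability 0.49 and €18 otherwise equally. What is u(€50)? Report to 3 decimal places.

0.572

From the first indifference, u(€18) = 0.16·u(€100) + 0.84·u(€0) = 0.16·1 + 0.84·0 = 0.16.
Then u(€50) = 0.49·u(€100) + 0.51·u(€18) = 0.49·1.00 + 0.51·0.16 = 0.5716.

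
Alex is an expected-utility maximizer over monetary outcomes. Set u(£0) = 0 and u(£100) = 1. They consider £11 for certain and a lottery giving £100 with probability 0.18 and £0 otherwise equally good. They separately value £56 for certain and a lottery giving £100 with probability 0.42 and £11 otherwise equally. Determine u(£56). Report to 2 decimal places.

0.52

The first gamble pins u(£11): it must equal 0.18·1 + 0.82·0 = 0.18.
Then u(£56) = 0.42·u(£100) + 0.58·u(£11) = 0.42·1.00 + 0.58·0.18 = 0.5244.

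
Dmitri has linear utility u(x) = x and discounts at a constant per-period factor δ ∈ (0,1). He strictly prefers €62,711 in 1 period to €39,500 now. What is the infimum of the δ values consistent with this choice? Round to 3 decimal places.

δ > 0.630

The preference means 39500 < δ·62711.
Dividing through by 62711 gives δ > 0.62987.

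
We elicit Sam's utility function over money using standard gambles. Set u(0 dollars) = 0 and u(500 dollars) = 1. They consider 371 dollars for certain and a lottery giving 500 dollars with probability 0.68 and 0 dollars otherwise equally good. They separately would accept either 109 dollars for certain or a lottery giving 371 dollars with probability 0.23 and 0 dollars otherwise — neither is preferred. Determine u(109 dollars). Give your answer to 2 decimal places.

The first gamble pins u(371 dollars): it must equal 0.68·1 + 0.32·0 = 0.68.
The second indifference gives u(109 dollars) = 0.23·u(371 dollars) + 0.77·u(0 dollars) = 0.23·0.68 + 0.77·0.00 = 0.1564.

0.16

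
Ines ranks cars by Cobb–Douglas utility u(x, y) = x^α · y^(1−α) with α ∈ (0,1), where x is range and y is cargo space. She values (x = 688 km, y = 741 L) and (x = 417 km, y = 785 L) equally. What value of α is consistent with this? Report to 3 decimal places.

α ≈ 0.103

Set the two utilities equal: 688^α·741^(1−α) = 417^α·785^(1−α).
(688/417)^α = (785/741)^(1−α); take logs: α·ln(688/417) = (1−α)·ln(785/741), i.e. α·0.500703 = (1−α)·0.057683.
Thus α·(0.558386) = 0.057683, so α = 0.057683/0.558386 ≈ 0.103.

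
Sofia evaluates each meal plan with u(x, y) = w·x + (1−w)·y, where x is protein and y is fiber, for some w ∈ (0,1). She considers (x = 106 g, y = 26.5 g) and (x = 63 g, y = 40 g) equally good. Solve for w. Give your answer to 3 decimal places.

u(106,26.5) = u(63,40) means w·106 + (1−w)·26.5 = w·63 + (1−w)·40.
w·(106−63) = (1−w)·(40−26.5), i.e. w·43 = (1−w)·13.5.
The marginal rate of substitution is 13.5/43, so w = 13.5/(43+13.5) = 0.239.

w = 0.239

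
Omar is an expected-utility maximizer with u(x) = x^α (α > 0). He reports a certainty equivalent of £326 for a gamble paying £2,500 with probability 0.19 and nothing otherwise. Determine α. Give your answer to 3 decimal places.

EU(lottery) = 0.19·2500^α + 0.81·0 = 0.19·2500^α.
Setting u(326) equal to that: 326^α = 0.19·2500^α ⇒ (326/2500)^α = 0.19.
Take logs: α = ln 0.19 / ln(326/2500) ≈ 0.81522.

α ≈ 0.815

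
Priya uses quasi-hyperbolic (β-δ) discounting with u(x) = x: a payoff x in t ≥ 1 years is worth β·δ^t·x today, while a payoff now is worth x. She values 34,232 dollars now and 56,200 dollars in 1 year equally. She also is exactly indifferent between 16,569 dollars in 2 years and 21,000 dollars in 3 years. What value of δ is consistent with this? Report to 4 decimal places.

δ ≈ 0.7890

From the later pair, β·δ^2·16569 = β·δ^3·21000; dividing through, δ = 16569/21000 = 0.78900.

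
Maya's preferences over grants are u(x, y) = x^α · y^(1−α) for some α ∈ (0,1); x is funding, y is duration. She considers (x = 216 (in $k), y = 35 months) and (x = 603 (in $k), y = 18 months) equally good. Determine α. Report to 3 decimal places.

Indifference: 216^α · 35^(1−α) = 603^α · 18^(1−α).
Taking logs: α·ln 216 + (1−α)·ln 35 = α·ln 603 + (1−α)·ln 18, i.e. α·-1.026639 = (1−α)·-0.664976.
Thus α·(-1.691615) = -0.664976, so α = -0.664976/-1.691615 ≈ 0.393.

α ≈ 0.393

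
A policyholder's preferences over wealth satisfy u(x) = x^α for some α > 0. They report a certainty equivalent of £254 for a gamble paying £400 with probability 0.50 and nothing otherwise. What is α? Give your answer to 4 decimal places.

α ≈ 1.5263

The lottery's expected utility is 0.50·u(400) + 0.50·u(0) = 0.50·400^α (since u(0) = 0 for α > 0).
Equating: 254^α = 0.50·400^α, i.e. 0.6350^α = 0.50.
Take logs: α = ln 0.50 / ln(254/400) ≈ 1.526318.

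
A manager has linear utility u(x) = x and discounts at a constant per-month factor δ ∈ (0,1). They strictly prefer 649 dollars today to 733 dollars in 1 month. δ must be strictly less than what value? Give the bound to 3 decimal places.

δ < 0.885

Under u(x) = x this choice says 649 > δ·733.
So δ < 649/733 = 0.88540.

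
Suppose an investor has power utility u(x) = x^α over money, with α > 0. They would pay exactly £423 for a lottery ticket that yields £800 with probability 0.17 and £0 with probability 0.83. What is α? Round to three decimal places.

α ≈ 2.781

Since u(0) = 0, the lottery's EU is 0.17·800^α.
Indifference: 423^α = 0.17·800^α, so (423/800)^α = 0.17.
Taking logs: α·ln(423/800) = ln(0.17), so α = -1.771957 / -0.637240 ≈ 2.781.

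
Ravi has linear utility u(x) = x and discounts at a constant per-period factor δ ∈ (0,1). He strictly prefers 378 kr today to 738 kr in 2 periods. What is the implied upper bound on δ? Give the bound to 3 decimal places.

The preference means 378 > δ^2·738.
Dividing by 738: δ^2 < 0.51220. Both sides are positive, so the square root keeps the direction.
δ < (378/738)^(1/2) ≈ 0.716.

δ < 0.716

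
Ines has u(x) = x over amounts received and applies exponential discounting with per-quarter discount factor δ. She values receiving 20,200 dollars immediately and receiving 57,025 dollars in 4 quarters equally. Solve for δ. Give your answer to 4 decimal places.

δ ≈ 0.7715

Equating discounted utilities: u(20200) = δ^4·u(57025) ⇒ δ^4 = u(20200)/u(57025).
With u(x) = x: δ^4 = 20200/57025 = 0.35423.
So δ = 0.35423^(1/4) ≈ 0.7715.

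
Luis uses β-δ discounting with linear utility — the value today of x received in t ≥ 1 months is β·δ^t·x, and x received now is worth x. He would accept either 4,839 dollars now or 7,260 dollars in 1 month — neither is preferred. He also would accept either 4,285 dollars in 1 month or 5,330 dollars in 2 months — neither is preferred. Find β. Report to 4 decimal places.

β ≈ 0.8291

Both payoffs in the second observation are in the future, so β drops out: δ^1·4285 = δ^2·5330 ⇒ δ = 4285/5330 = 0.80394.
The first indifference: 4839 = β·δ·7260, so β = 4839/(δ·7260) = 4839/(0.80394·7260) ≈ 0.8291.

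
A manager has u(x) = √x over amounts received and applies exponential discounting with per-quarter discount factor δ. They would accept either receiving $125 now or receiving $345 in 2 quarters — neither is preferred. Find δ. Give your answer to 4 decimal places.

δ ≈ 0.7758

Equating discounted utilities: u(125) = δ^2·u(345) ⇒ δ^2 = u(125)/u(345).
With u(x) = √x: δ^2 = √125/√345 = √(125/345) = 0.60193.
So δ = 0.60193^(1/2) ≈ 0.7758.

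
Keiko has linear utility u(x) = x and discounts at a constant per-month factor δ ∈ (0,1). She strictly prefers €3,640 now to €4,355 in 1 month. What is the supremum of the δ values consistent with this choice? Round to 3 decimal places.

Under u(x) = x this choice says 3640 > δ·4355.
Dividing through by 4355 gives δ < 0.83582.

δ < 0.836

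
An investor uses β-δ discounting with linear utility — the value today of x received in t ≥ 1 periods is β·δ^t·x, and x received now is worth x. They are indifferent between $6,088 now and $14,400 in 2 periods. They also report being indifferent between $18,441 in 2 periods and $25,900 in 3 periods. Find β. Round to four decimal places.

Both payoffs in the second observation are in the future, so β drops out: δ^2·18441 = δ^3·25900 ⇒ δ = 18441/25900 = 0.71201.
The first indifference: 6088 = β·δ^2·14400, so β = 6088/(δ^2·14400) = 6088/(0.50695·14400) ≈ 0.8340.

β ≈ 0.8340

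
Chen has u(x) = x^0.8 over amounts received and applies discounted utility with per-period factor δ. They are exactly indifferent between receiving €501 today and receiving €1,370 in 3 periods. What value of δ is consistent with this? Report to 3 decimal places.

Equating discounted utilities: u(501) = δ^3·u(1370) ⇒ δ^3 = u(501)/u(1370).
Since u(x) = x^0.8, δ^3 = (501/1370)^0.8 = 0.36569^0.8 = 0.44719.
Taking the cube root: δ = 0.44719^(1/3) ≈ 0.765.

δ ≈ 0.765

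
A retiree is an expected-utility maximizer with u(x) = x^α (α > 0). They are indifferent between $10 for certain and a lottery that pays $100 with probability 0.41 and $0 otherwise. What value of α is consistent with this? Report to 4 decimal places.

The lottery's expected utility is 0.41·u(100) + 0.59·u(0) = 0.41·100^α (since u(0) = 0 for α > 0).
Equating: 10^α = 0.41·100^α, i.e. 0.1000^α = 0.41.
Taking logs: α·ln(10/100) = ln(0.41), so α = -0.8915981 / -2.3025851 ≈ 0.3872.

α ≈ 0.3872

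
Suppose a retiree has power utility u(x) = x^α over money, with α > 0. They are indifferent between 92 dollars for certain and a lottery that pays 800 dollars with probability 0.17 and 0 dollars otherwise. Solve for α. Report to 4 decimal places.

α ≈ 0.8193

EU(lottery) = 0.17·800^α + 0.83·0 = 0.17·800^α.
Indifference: 92^α = 0.17·800^α, so (92/800)^α = 0.17.
Taking logs: α·ln(92/800) = ln(0.17), so α = -1.7719568 / -2.1628232 ≈ 0.8193.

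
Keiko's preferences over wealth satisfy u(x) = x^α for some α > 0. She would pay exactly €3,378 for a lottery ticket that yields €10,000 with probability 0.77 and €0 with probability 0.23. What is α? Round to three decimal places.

Since u(0) = 0, the lottery's EU is 0.77·10000^α.
Indifference: 3378^α = 0.77·10000^α, so (3378/10000)^α = 0.77.
Take logs: α = ln 0.77 / ln(3378/10000) ≈ 0.24082.

α ≈ 0.241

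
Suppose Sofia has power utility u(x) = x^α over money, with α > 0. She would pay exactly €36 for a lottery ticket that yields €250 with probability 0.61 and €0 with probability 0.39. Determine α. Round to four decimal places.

EU(lottery) = 0.61·250^α + 0.39·0 = 0.61·250^α.
Equating: 36^α = 0.61·250^α, i.e. 0.1440^α = 0.61.
α = ln(0.61) / ln(36/250) = -0.4942963/-1.9379420 ≈ 0.2551.

α ≈ 0.2551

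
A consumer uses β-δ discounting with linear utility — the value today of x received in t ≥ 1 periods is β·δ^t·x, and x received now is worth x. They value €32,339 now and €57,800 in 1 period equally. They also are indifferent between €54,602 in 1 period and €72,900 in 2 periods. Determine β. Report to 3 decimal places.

β ≈ 0.747

From the later pair, β·δ^1·54602 = β·δ^2·72900; dividing through, δ = 54602/72900 = 0.74900.
The first indifference: 32339 = β·δ·57800, so β = 32339/(δ·57800) = 32339/(0.74900·57800) ≈ 0.747.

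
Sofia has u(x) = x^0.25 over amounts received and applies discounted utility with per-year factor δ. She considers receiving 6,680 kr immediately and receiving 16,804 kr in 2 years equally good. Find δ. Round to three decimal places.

Indifference means u(6680) = δ^2 · u(16804), so δ^2 = u(6680)/u(16804).
With u(x) = x^0.25: δ^2 = 6680^0.25/16804^0.25 = (6680/16804)^0.25 = 0.79404.
So δ = 0.79404^(1/2) ≈ 0.891.

δ ≈ 0.891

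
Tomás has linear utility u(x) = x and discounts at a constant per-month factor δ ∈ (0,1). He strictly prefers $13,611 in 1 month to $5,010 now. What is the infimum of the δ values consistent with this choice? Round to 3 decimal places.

Under u(x) = x this choice says 5010 < δ·13611.
Dividing through by 13611 gives δ > 0.36808.

δ > 0.368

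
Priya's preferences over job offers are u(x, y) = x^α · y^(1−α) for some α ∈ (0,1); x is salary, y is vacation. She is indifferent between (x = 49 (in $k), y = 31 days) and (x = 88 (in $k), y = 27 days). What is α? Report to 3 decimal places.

α ≈ 0.191

Set the two utilities equal: 49^α·31^(1−α) = 88^α·27^(1−α).
(49/88)^α = (27/31)^(1−α); take logs: α·ln(49/88) = (1−α)·ln(27/31), i.e. α·-0.585517 = (1−α)·-0.138150.
So α/(1−α) = (-0.138150)/(-0.585517) = 0.235945, and α = 0.235945/1.235945 ≈ 0.191.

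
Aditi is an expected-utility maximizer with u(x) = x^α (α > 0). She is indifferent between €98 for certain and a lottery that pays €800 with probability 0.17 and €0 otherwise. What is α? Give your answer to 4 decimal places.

The lottery's expected utility is 0.17·u(800) + 0.83·u(0) = 0.17·800^α (since u(0) = 0 for α > 0).
Equating: 98^α = 0.17·800^α, i.e. 0.1225^α = 0.17.
Take logs: α = ln 0.17 / ln(98/800) ≈ 0.843932.

α ≈ 0.8439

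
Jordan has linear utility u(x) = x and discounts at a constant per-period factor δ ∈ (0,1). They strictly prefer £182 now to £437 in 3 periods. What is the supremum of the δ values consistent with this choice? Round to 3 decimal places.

δ < 0.747

Under u(x) = x this choice says 182 > δ^3·437.
Dividing by 437: δ^3 < 0.41648. Both sides are positive, so the cube root keeps the direction.
δ < (182/437)^(1/3) ≈ 0.747.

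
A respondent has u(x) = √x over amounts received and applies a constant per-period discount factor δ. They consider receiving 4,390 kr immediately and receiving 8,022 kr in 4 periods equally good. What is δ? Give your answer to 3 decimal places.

δ ≈ 0.927

Indifference means u(4390) = δ^4 · u(8022), so δ^4 = u(4390)/u(8022).
With u(x) = √x: δ^4 = √4390/√8022 = √(4390/8022) = 0.73976.
So δ = 0.73976^(1/4) ≈ 0.927.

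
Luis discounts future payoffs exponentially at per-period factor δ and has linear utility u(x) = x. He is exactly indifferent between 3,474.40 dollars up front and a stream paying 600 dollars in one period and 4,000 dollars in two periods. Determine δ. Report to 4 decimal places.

The stream is worth 600δ + 4000δ² today, so 600δ + 4000δ² = 3474.40.
So 4000δ² + 600δ − 3474.40 = 0.
By the quadratic formula (taking the positive root), δ = (−600 + √55950400.00) / 8000 ≈ 0.8600.

δ ≈ 0.8600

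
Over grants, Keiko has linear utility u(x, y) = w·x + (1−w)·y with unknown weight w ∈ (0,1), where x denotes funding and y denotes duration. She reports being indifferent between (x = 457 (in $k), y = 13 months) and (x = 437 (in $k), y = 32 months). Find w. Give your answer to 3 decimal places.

w = 0.487

u(457,13) = u(437,32) means w·457 + (1−w)·13 = w·437 + (1−w)·32.
w·(457−437) = (1−w)·(32−13), i.e. w·20 = (1−w)·19.
Hence w = 19/(20+19) = 19/39 = 0.487.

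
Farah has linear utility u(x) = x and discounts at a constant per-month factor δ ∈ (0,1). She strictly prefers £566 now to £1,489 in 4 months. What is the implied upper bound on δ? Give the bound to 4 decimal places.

δ < 0.7852

Under u(x) = x this choice says 566 > δ^4·1489.
Dividing by 1489: δ^4 < 0.38012. Both sides are positive, so the 4th root keeps the direction.
δ < 0.38012^(1/4) = 0.7852.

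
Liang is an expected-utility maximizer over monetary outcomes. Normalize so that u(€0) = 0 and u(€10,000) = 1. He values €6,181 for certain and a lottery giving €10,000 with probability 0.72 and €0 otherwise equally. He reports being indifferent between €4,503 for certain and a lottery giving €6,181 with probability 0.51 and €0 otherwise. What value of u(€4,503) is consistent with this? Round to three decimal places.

First, u(€6,181) = 0.72·u(€10,000) + 0.28·u(€0) = 0.72.
Then u(€4,503) = 0.51·u(€6,181) + 0.49·u(€0) = 0.51·0.72 + 0.49·0.00 = 0.3672.

0.367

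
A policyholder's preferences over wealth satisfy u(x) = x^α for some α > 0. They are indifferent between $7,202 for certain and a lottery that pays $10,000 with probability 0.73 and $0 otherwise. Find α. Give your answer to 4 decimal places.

EU(lottery) = 0.73·10000^α + 0.27·0 = 0.73·10000^α.
Setting u(7202) equal to that: 7202^α = 0.73·10000^α ⇒ (7202/10000)^α = 0.73.
Take logs: α = ln 0.73 / ln(7202/10000) ≈ 0.958822.

α ≈ 0.9588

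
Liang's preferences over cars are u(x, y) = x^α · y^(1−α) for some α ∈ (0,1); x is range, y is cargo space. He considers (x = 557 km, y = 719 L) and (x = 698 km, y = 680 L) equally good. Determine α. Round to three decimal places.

α ≈ 0.198

Indifference: 557^α · 719^(1−α) = 698^α · 680^(1−α).
Taking logs: α·ln 557 + (1−α)·ln 719 = α·ln 698 + (1−α)·ln 680, i.e. α·-0.225654 = (1−α)·-0.055769.
So α/(1−α) = (-0.055769)/(-0.225654) = 0.247144, and α = 0.247144/1.247144 ≈ 0.198.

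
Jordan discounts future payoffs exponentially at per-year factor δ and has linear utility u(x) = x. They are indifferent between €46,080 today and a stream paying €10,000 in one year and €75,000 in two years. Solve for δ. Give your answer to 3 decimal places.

δ ≈ 0.720

Present value of the stream is 10000·δ + 75000·δ². Indifference gives 10000δ + 75000δ² = 46080.
That is, 75000δ² + 10000δ − 46080 = 0, a quadratic in δ.
δ = (−10000 + √(10000² + 4·75000·46080)) / (2·75000) = (−10000 + √13924000000.00) / 150000 ≈ 0.720.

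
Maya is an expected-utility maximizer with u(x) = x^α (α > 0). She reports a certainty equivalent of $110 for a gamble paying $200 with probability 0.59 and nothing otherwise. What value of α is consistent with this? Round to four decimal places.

α ≈ 0.8826

EU(lottery) = 0.59·200^α + 0.41·0 = 0.59·200^α.
Indifference: 110^α = 0.59·200^α, so (110/200)^α = 0.59.
α = ln(0.59) / ln(110/200) = -0.5276327/-0.5978370 ≈ 0.8826.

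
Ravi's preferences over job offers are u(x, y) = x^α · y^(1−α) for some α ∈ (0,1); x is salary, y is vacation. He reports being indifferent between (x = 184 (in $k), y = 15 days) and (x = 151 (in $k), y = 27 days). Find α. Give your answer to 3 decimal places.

Set the two utilities equal: 184^α·15^(1−α) = 151^α·27^(1−α).
Rearrange to (184/151)^α = (27/15)^(1−α) and take logs: α·0.197656 = (1−α)·0.587787.
With A = 0.197656 and B = 0.587787: α·A = (1−α)·B, so α = B/(A+B) = 0.587787/0.785443 ≈ 0.748.

α ≈ 0.748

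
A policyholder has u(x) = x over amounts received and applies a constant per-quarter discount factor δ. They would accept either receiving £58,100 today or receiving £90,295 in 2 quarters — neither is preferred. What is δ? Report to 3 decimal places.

δ ≈ 0.802

Equating discounted utilities: u(58100) = δ^2·u(90295) ⇒ δ^2 = u(58100)/u(90295).
With u(x) = x: δ^2 = 58100/90295 = 0.64345.
So δ = 0.64345^(1/2) ≈ 0.802.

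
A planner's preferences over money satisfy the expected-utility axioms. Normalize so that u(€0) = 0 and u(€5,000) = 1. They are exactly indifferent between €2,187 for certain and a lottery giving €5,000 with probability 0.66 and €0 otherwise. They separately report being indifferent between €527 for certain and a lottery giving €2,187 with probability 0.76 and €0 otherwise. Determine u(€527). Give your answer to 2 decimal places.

First, u(€2,187) = 0.66·u(€5,000) + 0.34·u(€0) = 0.66.
Then u(€527) = 0.76·u(€2,187) + 0.24·u(€0) = 0.76·0.66 + 0.24·0.00 = 0.5016.

0.50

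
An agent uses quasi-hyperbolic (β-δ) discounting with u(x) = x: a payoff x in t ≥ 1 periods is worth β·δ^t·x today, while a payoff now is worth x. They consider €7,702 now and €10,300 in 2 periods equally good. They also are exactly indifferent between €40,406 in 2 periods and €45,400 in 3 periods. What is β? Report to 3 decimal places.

β ≈ 0.944

The second indifference involves only future payoffs, so β cancels: β·δ^2·40406 = β·δ^3·45400, giving δ = 40406/45400 = 0.89000.
The first indifference: 7702 = β·δ^2·10300, so β = 7702/(δ^2·10300) = 7702/(0.79210·10300) ≈ 0.944.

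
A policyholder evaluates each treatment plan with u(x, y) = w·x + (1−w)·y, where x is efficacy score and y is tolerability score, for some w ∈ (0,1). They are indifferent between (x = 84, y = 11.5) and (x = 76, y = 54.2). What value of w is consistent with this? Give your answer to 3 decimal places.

Indifference: w·84 + (1−w)·11.5 = w·76 + (1−w)·54.2.
Collecting terms: w·8 = (1−w)·42.7.
So w/(1−w) = 42.7/8 = 5.3375, giving w = 42.7/(8+42.7) = 0.842.

w = 0.842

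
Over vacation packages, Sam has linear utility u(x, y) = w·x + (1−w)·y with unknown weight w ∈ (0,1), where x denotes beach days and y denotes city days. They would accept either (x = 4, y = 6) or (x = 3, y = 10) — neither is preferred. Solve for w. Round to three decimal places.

w = 0.800

Equating utilities: w·4 + (1−w)·6 = w·3 + (1−w)·10.
w·(4−3) = (1−w)·(10−6), i.e. w·1 = (1−w)·4.
So w/(1−w) = 4/1 = 4.0000, giving w = 4/(1+4) = 0.800.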